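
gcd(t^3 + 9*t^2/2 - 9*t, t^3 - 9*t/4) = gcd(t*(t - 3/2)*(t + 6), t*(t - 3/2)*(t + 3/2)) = t^2 - 3*t/2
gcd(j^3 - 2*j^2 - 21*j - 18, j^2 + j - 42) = j - 6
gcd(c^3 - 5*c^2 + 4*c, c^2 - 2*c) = c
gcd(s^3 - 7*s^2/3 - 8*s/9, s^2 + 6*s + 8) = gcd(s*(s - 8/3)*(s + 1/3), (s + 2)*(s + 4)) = 1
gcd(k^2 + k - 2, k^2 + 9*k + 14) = k + 2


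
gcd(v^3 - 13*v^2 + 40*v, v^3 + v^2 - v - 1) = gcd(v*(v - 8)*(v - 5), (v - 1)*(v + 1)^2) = 1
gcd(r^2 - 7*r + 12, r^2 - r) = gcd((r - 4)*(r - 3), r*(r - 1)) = 1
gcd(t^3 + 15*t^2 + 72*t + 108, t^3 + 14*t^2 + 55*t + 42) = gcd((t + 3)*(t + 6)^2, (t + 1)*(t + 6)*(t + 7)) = t + 6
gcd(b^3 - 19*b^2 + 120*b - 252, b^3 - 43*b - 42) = b - 7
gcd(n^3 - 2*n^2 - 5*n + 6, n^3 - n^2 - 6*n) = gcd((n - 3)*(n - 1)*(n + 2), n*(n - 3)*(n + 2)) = n^2 - n - 6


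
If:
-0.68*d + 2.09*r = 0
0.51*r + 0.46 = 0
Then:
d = -2.77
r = -0.90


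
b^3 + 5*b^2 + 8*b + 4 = (b + 1)*(b + 2)^2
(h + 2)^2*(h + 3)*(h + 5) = h^4 + 12*h^3 + 51*h^2 + 92*h + 60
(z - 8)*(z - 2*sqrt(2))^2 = z^3 - 8*z^2 - 4*sqrt(2)*z^2 + 8*z + 32*sqrt(2)*z - 64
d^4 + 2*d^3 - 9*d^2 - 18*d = d*(d - 3)*(d + 2)*(d + 3)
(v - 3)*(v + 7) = v^2 + 4*v - 21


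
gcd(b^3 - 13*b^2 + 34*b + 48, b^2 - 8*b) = b - 8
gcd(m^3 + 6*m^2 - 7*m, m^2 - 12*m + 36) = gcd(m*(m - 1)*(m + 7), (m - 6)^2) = 1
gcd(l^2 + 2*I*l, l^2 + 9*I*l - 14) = l + 2*I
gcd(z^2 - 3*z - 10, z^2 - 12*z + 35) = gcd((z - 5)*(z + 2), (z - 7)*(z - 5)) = z - 5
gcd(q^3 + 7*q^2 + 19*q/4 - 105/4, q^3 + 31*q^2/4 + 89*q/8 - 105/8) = q^2 + 17*q/2 + 35/2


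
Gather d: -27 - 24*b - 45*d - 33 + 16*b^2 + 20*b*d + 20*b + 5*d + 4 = 16*b^2 - 4*b + d*(20*b - 40) - 56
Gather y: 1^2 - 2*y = 1 - 2*y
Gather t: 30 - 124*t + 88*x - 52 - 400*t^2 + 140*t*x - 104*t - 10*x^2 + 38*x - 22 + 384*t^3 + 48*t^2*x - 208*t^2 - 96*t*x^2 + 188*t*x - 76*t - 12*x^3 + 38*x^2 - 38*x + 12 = 384*t^3 + t^2*(48*x - 608) + t*(-96*x^2 + 328*x - 304) - 12*x^3 + 28*x^2 + 88*x - 32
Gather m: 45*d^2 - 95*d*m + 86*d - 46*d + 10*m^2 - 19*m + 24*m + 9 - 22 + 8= 45*d^2 + 40*d + 10*m^2 + m*(5 - 95*d) - 5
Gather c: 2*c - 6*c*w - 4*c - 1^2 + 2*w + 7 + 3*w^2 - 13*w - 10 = c*(-6*w - 2) + 3*w^2 - 11*w - 4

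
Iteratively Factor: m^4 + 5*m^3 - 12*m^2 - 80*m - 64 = (m + 4)*(m^3 + m^2 - 16*m - 16) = (m + 4)^2*(m^2 - 3*m - 4) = (m + 1)*(m + 4)^2*(m - 4)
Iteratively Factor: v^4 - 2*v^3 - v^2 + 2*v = (v - 1)*(v^3 - v^2 - 2*v) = (v - 1)*(v + 1)*(v^2 - 2*v) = (v - 2)*(v - 1)*(v + 1)*(v)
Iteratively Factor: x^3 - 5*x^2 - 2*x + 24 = (x - 4)*(x^2 - x - 6) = (x - 4)*(x + 2)*(x - 3)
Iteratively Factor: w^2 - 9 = (w + 3)*(w - 3)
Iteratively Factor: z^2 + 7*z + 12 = (z + 4)*(z + 3)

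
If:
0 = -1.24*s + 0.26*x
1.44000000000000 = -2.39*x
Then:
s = -0.13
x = -0.60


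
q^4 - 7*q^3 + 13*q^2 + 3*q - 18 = (q - 3)^2*(q - 2)*(q + 1)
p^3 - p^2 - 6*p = p*(p - 3)*(p + 2)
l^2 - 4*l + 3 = (l - 3)*(l - 1)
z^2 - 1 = (z - 1)*(z + 1)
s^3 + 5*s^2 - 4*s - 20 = (s - 2)*(s + 2)*(s + 5)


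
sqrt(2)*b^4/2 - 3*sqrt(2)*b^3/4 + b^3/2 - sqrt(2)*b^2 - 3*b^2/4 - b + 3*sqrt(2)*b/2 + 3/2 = (b - 3/2)*(b - sqrt(2))*(b + sqrt(2))*(sqrt(2)*b/2 + 1/2)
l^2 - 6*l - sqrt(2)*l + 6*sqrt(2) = (l - 6)*(l - sqrt(2))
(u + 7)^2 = u^2 + 14*u + 49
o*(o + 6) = o^2 + 6*o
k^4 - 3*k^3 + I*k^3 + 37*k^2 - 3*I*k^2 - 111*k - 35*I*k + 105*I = (k - 3)*(k - 5*I)*(k - I)*(k + 7*I)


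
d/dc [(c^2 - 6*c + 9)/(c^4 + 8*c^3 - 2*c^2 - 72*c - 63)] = 2*(-c^3 - c^2 + 33*c + 57)/(c^6 + 22*c^5 + 183*c^4 + 724*c^3 + 1423*c^2 + 1302*c + 441)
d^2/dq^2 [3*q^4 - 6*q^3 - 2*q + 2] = 36*q*(q - 1)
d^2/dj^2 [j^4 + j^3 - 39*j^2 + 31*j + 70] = 12*j^2 + 6*j - 78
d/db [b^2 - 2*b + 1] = 2*b - 2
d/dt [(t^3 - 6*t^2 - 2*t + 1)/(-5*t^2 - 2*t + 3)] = (-5*t^4 - 4*t^3 + 11*t^2 - 26*t - 4)/(25*t^4 + 20*t^3 - 26*t^2 - 12*t + 9)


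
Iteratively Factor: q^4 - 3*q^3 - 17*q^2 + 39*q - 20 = (q + 4)*(q^3 - 7*q^2 + 11*q - 5) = (q - 5)*(q + 4)*(q^2 - 2*q + 1) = (q - 5)*(q - 1)*(q + 4)*(q - 1)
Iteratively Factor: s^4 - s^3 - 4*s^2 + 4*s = (s - 1)*(s^3 - 4*s) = (s - 2)*(s - 1)*(s^2 + 2*s) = s*(s - 2)*(s - 1)*(s + 2)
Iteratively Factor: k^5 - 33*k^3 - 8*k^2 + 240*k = (k - 3)*(k^4 + 3*k^3 - 24*k^2 - 80*k) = k*(k - 3)*(k^3 + 3*k^2 - 24*k - 80) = k*(k - 3)*(k + 4)*(k^2 - k - 20) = k*(k - 5)*(k - 3)*(k + 4)*(k + 4)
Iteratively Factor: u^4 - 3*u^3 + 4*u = (u)*(u^3 - 3*u^2 + 4) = u*(u - 2)*(u^2 - u - 2) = u*(u - 2)^2*(u + 1)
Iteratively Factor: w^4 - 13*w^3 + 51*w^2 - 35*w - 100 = (w - 5)*(w^3 - 8*w^2 + 11*w + 20) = (w - 5)*(w - 4)*(w^2 - 4*w - 5) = (w - 5)*(w - 4)*(w + 1)*(w - 5)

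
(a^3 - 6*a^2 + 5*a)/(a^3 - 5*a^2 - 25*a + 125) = a*(a - 1)/(a^2 - 25)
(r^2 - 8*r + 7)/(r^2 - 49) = (r - 1)/(r + 7)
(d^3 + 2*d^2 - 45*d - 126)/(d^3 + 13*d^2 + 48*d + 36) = (d^2 - 4*d - 21)/(d^2 + 7*d + 6)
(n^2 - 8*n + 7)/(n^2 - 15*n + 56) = (n - 1)/(n - 8)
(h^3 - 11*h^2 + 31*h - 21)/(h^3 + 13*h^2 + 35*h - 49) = (h^2 - 10*h + 21)/(h^2 + 14*h + 49)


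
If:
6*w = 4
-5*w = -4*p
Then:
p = 5/6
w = 2/3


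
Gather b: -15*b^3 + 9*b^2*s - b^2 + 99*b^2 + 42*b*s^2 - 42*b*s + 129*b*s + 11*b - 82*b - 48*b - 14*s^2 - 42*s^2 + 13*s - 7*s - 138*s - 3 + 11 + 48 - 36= -15*b^3 + b^2*(9*s + 98) + b*(42*s^2 + 87*s - 119) - 56*s^2 - 132*s + 20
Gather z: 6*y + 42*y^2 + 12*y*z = 42*y^2 + 12*y*z + 6*y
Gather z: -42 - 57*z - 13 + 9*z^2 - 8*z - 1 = 9*z^2 - 65*z - 56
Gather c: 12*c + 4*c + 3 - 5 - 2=16*c - 4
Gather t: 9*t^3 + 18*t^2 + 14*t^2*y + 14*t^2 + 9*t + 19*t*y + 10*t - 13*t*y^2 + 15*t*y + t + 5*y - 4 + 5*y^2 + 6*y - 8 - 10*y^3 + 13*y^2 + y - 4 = 9*t^3 + t^2*(14*y + 32) + t*(-13*y^2 + 34*y + 20) - 10*y^3 + 18*y^2 + 12*y - 16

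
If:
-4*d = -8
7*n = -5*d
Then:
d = 2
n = -10/7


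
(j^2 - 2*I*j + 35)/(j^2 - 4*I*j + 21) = (j + 5*I)/(j + 3*I)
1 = 1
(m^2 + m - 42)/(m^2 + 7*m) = (m - 6)/m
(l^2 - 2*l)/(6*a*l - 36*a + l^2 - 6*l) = l*(l - 2)/(6*a*l - 36*a + l^2 - 6*l)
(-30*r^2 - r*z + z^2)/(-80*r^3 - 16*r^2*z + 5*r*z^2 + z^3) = (-6*r + z)/(-16*r^2 + z^2)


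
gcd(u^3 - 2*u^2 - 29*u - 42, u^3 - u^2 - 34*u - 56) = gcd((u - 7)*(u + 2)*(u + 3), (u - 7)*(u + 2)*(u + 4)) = u^2 - 5*u - 14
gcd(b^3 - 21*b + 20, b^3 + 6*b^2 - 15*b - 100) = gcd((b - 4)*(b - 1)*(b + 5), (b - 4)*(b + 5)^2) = b^2 + b - 20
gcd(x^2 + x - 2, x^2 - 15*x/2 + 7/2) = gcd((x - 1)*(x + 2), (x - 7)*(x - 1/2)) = 1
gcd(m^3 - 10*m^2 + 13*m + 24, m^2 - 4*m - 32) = m - 8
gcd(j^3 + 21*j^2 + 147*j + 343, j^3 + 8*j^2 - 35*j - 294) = j^2 + 14*j + 49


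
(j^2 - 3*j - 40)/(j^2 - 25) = (j - 8)/(j - 5)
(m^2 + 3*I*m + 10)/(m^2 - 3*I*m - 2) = (m + 5*I)/(m - I)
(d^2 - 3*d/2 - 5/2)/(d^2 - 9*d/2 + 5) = (d + 1)/(d - 2)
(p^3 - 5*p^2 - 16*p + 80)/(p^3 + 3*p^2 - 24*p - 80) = (p - 4)/(p + 4)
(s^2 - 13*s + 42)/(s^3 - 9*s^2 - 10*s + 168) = 1/(s + 4)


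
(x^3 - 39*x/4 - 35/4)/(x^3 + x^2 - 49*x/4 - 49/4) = (2*x + 5)/(2*x + 7)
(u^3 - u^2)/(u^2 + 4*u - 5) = u^2/(u + 5)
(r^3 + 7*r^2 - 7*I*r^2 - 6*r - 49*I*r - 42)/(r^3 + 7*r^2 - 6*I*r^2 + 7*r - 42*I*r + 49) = (r^2 - 7*I*r - 6)/(r^2 - 6*I*r + 7)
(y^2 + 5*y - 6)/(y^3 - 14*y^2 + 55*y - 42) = (y + 6)/(y^2 - 13*y + 42)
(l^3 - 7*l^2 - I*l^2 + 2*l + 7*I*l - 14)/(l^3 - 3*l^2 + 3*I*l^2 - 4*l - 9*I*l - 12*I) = (l^3 - l^2*(7 + I) + l*(2 + 7*I) - 14)/(l^3 + 3*l^2*(-1 + I) - l*(4 + 9*I) - 12*I)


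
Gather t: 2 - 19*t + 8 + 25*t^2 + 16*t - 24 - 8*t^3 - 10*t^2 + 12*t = -8*t^3 + 15*t^2 + 9*t - 14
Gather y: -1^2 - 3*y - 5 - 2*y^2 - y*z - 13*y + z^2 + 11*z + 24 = -2*y^2 + y*(-z - 16) + z^2 + 11*z + 18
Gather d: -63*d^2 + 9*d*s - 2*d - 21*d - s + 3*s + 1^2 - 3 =-63*d^2 + d*(9*s - 23) + 2*s - 2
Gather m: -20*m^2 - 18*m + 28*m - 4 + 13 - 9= -20*m^2 + 10*m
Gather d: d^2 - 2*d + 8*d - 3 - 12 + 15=d^2 + 6*d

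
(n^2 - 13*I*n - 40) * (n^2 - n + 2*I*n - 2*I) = n^4 - n^3 - 11*I*n^3 - 14*n^2 + 11*I*n^2 + 14*n - 80*I*n + 80*I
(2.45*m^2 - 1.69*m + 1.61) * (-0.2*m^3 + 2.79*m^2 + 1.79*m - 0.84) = -0.49*m^5 + 7.1735*m^4 - 0.651599999999999*m^3 - 0.5912*m^2 + 4.3015*m - 1.3524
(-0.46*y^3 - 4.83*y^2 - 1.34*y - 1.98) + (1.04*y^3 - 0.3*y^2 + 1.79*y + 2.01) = 0.58*y^3 - 5.13*y^2 + 0.45*y + 0.0299999999999998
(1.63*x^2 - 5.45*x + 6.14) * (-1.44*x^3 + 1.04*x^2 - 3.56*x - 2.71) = -2.3472*x^5 + 9.5432*x^4 - 20.3124*x^3 + 21.3703*x^2 - 7.0889*x - 16.6394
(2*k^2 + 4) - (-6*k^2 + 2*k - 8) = 8*k^2 - 2*k + 12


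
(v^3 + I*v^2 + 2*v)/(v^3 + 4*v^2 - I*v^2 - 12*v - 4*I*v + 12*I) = v*(v + 2*I)/(v^2 + 4*v - 12)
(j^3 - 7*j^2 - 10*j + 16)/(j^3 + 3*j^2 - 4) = (j - 8)/(j + 2)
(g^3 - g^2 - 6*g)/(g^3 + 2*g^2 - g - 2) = g*(g - 3)/(g^2 - 1)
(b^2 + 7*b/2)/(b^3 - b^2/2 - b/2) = (2*b + 7)/(2*b^2 - b - 1)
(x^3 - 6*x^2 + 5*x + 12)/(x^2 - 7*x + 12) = x + 1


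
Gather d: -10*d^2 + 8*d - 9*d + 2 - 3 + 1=-10*d^2 - d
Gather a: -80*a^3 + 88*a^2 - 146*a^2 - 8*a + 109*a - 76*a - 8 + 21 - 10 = -80*a^3 - 58*a^2 + 25*a + 3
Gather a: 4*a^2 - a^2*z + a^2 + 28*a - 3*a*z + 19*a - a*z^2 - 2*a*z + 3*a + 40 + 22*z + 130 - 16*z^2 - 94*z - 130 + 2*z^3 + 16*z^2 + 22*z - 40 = a^2*(5 - z) + a*(-z^2 - 5*z + 50) + 2*z^3 - 50*z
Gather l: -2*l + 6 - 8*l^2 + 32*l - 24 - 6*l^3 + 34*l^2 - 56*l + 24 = -6*l^3 + 26*l^2 - 26*l + 6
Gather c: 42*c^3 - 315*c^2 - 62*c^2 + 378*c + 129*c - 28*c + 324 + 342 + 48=42*c^3 - 377*c^2 + 479*c + 714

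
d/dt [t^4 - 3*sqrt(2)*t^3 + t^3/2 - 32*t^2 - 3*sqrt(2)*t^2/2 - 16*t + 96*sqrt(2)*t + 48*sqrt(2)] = 4*t^3 - 9*sqrt(2)*t^2 + 3*t^2/2 - 64*t - 3*sqrt(2)*t - 16 + 96*sqrt(2)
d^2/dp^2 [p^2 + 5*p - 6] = 2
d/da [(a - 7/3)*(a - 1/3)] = 2*a - 8/3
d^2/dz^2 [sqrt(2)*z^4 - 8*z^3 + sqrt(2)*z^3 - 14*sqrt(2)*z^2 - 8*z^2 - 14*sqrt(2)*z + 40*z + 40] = 12*sqrt(2)*z^2 - 48*z + 6*sqrt(2)*z - 28*sqrt(2) - 16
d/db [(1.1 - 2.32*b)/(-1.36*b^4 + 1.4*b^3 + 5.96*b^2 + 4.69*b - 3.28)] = (-9.4656*b^4 + 12.48*b^3 + 9.2072*b^2 - 13.112*b + 2.4506)/(1.8496*b^8 - 3.808*b^7 - 14.2512*b^6 + 3.9312*b^5 + 57.5752*b^4 + 46.7208*b^3 - 17.1015*b^2 - 30.7664*b + 10.7584)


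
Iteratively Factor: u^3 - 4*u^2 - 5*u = (u)*(u^2 - 4*u - 5) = u*(u + 1)*(u - 5)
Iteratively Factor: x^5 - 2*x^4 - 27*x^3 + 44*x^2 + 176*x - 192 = (x + 3)*(x^4 - 5*x^3 - 12*x^2 + 80*x - 64) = (x - 4)*(x + 3)*(x^3 - x^2 - 16*x + 16) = (x - 4)*(x - 1)*(x + 3)*(x^2 - 16) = (x - 4)*(x - 1)*(x + 3)*(x + 4)*(x - 4)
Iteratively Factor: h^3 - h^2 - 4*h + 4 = (h - 2)*(h^2 + h - 2) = (h - 2)*(h + 2)*(h - 1)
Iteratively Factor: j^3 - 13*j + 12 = (j - 1)*(j^2 + j - 12) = (j - 1)*(j + 4)*(j - 3)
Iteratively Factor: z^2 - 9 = (z - 3)*(z + 3)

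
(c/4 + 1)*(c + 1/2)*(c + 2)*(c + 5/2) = c^4/4 + 9*c^3/4 + 109*c^2/16 + 63*c/8 + 5/2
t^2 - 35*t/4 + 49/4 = (t - 7)*(t - 7/4)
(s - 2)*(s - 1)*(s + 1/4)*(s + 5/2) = s^4 - s^3/4 - 45*s^2/8 + 29*s/8 + 5/4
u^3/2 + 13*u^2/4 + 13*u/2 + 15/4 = (u/2 + 1/2)*(u + 5/2)*(u + 3)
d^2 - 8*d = d*(d - 8)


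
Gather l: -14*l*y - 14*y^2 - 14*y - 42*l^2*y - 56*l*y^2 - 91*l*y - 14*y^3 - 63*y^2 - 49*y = -42*l^2*y + l*(-56*y^2 - 105*y) - 14*y^3 - 77*y^2 - 63*y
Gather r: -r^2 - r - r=-r^2 - 2*r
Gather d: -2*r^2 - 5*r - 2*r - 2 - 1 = -2*r^2 - 7*r - 3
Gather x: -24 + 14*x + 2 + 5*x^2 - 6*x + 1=5*x^2 + 8*x - 21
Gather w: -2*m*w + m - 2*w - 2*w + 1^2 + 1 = m + w*(-2*m - 4) + 2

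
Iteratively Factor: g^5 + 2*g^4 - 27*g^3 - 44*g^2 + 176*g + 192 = (g + 4)*(g^4 - 2*g^3 - 19*g^2 + 32*g + 48) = (g + 4)^2*(g^3 - 6*g^2 + 5*g + 12) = (g - 4)*(g + 4)^2*(g^2 - 2*g - 3) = (g - 4)*(g - 3)*(g + 4)^2*(g + 1)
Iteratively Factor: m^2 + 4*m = (m + 4)*(m)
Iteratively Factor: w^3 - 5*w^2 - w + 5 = (w - 1)*(w^2 - 4*w - 5) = (w - 1)*(w + 1)*(w - 5)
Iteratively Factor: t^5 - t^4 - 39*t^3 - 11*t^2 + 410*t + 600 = (t + 4)*(t^4 - 5*t^3 - 19*t^2 + 65*t + 150) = (t - 5)*(t + 4)*(t^3 - 19*t - 30) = (t - 5)^2*(t + 4)*(t^2 + 5*t + 6) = (t - 5)^2*(t + 2)*(t + 4)*(t + 3)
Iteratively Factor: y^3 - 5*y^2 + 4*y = (y - 1)*(y^2 - 4*y) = (y - 4)*(y - 1)*(y)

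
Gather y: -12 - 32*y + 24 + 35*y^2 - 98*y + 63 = 35*y^2 - 130*y + 75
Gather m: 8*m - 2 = 8*m - 2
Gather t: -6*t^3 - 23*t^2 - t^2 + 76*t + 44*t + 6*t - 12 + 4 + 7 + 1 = -6*t^3 - 24*t^2 + 126*t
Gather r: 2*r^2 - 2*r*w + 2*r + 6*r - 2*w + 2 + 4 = 2*r^2 + r*(8 - 2*w) - 2*w + 6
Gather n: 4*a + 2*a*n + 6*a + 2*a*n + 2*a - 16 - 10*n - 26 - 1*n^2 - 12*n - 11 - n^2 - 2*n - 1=12*a - 2*n^2 + n*(4*a - 24) - 54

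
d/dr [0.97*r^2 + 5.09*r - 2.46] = 1.94*r + 5.09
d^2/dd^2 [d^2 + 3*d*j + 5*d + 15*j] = 2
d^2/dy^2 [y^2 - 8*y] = 2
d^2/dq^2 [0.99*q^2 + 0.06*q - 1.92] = 1.98000000000000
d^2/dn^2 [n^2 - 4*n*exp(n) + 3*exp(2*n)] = -4*n*exp(n) + 12*exp(2*n) - 8*exp(n) + 2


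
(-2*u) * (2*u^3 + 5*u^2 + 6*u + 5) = -4*u^4 - 10*u^3 - 12*u^2 - 10*u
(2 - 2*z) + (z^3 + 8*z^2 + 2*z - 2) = z^3 + 8*z^2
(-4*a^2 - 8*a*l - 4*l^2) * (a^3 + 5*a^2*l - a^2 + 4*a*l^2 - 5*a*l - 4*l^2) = -4*a^5 - 28*a^4*l + 4*a^4 - 60*a^3*l^2 + 28*a^3*l - 52*a^2*l^3 + 60*a^2*l^2 - 16*a*l^4 + 52*a*l^3 + 16*l^4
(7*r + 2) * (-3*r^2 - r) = -21*r^3 - 13*r^2 - 2*r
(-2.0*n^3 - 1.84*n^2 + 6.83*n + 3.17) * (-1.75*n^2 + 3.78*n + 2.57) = 3.5*n^5 - 4.34*n^4 - 24.0477*n^3 + 15.5411*n^2 + 29.5357*n + 8.1469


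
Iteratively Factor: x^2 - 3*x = (x - 3)*(x)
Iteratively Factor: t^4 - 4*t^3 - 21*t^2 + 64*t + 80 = (t + 1)*(t^3 - 5*t^2 - 16*t + 80) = (t - 4)*(t + 1)*(t^2 - t - 20) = (t - 5)*(t - 4)*(t + 1)*(t + 4)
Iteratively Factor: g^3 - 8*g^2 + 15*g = (g - 3)*(g^2 - 5*g) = g*(g - 3)*(g - 5)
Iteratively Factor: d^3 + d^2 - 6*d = (d + 3)*(d^2 - 2*d) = (d - 2)*(d + 3)*(d)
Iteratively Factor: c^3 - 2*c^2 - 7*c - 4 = (c + 1)*(c^2 - 3*c - 4) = (c + 1)^2*(c - 4)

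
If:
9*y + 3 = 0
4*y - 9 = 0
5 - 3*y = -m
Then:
No Solution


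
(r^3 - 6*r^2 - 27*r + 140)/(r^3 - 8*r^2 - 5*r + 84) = (r + 5)/(r + 3)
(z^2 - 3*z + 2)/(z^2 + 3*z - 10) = (z - 1)/(z + 5)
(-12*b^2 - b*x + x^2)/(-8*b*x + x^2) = (12*b^2 + b*x - x^2)/(x*(8*b - x))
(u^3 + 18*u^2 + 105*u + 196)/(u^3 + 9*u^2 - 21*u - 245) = (u + 4)/(u - 5)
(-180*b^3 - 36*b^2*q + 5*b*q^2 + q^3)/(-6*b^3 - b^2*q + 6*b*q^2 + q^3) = (-30*b^2 - b*q + q^2)/(-b^2 + q^2)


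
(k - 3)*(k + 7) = k^2 + 4*k - 21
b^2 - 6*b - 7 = (b - 7)*(b + 1)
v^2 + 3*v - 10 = (v - 2)*(v + 5)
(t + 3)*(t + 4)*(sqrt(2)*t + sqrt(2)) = sqrt(2)*t^3 + 8*sqrt(2)*t^2 + 19*sqrt(2)*t + 12*sqrt(2)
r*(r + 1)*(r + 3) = r^3 + 4*r^2 + 3*r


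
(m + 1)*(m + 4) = m^2 + 5*m + 4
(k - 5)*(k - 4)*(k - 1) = k^3 - 10*k^2 + 29*k - 20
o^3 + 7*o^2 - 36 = (o - 2)*(o + 3)*(o + 6)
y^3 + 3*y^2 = y^2*(y + 3)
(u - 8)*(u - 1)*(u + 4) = u^3 - 5*u^2 - 28*u + 32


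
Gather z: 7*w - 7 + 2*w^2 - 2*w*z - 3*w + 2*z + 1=2*w^2 + 4*w + z*(2 - 2*w) - 6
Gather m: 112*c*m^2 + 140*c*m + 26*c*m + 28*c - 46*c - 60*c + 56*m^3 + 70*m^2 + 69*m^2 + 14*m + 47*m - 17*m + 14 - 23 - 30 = -78*c + 56*m^3 + m^2*(112*c + 139) + m*(166*c + 44) - 39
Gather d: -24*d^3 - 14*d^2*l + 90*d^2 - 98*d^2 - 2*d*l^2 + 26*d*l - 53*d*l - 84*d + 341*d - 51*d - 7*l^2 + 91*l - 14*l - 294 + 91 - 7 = -24*d^3 + d^2*(-14*l - 8) + d*(-2*l^2 - 27*l + 206) - 7*l^2 + 77*l - 210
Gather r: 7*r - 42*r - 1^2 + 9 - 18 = -35*r - 10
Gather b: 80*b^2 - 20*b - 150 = 80*b^2 - 20*b - 150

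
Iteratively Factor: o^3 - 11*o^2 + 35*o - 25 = (o - 1)*(o^2 - 10*o + 25) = (o - 5)*(o - 1)*(o - 5)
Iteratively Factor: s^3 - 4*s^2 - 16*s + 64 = (s - 4)*(s^2 - 16) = (s - 4)*(s + 4)*(s - 4)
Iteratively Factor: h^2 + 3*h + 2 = (h + 1)*(h + 2)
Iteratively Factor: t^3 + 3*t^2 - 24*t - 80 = (t - 5)*(t^2 + 8*t + 16) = (t - 5)*(t + 4)*(t + 4)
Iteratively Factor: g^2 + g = (g + 1)*(g)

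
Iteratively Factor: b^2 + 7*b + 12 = (b + 3)*(b + 4)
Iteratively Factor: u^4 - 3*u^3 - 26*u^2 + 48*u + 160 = (u - 4)*(u^3 + u^2 - 22*u - 40) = (u - 5)*(u - 4)*(u^2 + 6*u + 8) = (u - 5)*(u - 4)*(u + 4)*(u + 2)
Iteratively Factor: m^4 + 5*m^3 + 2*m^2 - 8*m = (m - 1)*(m^3 + 6*m^2 + 8*m) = m*(m - 1)*(m^2 + 6*m + 8) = m*(m - 1)*(m + 4)*(m + 2)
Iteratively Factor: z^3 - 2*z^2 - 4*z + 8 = (z - 2)*(z^2 - 4) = (z - 2)*(z + 2)*(z - 2)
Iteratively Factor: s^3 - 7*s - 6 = (s + 1)*(s^2 - s - 6) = (s - 3)*(s + 1)*(s + 2)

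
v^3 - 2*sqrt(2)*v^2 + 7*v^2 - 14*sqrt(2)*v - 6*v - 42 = (v + 7)*(v - 3*sqrt(2))*(v + sqrt(2))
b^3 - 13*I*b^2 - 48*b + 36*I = (b - 6*I)^2*(b - I)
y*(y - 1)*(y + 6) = y^3 + 5*y^2 - 6*y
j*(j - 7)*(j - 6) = j^3 - 13*j^2 + 42*j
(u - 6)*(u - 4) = u^2 - 10*u + 24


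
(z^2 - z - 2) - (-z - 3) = z^2 + 1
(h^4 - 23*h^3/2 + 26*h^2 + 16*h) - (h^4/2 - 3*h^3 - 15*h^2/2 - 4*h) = h^4/2 - 17*h^3/2 + 67*h^2/2 + 20*h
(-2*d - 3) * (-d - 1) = 2*d^2 + 5*d + 3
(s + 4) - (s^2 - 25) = -s^2 + s + 29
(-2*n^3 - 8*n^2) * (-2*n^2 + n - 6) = 4*n^5 + 14*n^4 + 4*n^3 + 48*n^2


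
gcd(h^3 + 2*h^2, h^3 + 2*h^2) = h^3 + 2*h^2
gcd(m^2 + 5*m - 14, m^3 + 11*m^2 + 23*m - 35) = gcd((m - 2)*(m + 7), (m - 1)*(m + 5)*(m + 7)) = m + 7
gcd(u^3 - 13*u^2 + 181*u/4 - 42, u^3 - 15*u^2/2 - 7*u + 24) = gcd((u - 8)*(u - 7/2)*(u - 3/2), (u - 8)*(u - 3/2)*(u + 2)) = u^2 - 19*u/2 + 12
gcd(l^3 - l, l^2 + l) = l^2 + l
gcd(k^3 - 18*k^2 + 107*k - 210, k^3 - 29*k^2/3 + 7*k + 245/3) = k^2 - 12*k + 35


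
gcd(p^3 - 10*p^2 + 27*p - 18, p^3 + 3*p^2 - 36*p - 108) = p - 6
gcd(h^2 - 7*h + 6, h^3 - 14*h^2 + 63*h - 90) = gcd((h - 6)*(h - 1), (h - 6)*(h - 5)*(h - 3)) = h - 6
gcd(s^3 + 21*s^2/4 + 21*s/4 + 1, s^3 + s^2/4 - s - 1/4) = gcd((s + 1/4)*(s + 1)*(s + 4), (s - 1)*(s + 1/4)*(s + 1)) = s^2 + 5*s/4 + 1/4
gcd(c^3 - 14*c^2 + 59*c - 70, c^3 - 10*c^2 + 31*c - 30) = c^2 - 7*c + 10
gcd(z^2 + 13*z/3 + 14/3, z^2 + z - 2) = z + 2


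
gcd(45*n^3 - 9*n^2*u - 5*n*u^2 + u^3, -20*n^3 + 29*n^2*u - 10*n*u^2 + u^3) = -5*n + u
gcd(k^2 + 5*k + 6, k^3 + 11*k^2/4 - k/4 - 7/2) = k + 2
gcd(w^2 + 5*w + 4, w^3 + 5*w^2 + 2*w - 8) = w + 4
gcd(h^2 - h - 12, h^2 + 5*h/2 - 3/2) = h + 3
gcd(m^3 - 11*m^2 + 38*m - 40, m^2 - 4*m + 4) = m - 2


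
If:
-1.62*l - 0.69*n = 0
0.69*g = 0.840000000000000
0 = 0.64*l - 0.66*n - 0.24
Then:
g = 1.22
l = 0.11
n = -0.26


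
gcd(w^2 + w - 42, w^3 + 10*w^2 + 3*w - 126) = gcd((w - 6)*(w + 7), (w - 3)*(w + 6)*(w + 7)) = w + 7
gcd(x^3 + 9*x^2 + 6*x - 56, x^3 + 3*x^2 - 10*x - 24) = x + 4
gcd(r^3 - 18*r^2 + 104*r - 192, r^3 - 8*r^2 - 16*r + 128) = r^2 - 12*r + 32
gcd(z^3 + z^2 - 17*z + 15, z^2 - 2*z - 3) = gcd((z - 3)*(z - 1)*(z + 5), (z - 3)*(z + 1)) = z - 3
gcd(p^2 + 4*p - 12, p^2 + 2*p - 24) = p + 6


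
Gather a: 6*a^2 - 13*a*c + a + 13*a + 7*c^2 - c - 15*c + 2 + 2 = 6*a^2 + a*(14 - 13*c) + 7*c^2 - 16*c + 4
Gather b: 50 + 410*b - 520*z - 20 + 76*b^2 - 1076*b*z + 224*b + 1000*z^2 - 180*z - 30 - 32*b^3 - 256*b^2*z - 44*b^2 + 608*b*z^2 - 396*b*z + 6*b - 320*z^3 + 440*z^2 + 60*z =-32*b^3 + b^2*(32 - 256*z) + b*(608*z^2 - 1472*z + 640) - 320*z^3 + 1440*z^2 - 640*z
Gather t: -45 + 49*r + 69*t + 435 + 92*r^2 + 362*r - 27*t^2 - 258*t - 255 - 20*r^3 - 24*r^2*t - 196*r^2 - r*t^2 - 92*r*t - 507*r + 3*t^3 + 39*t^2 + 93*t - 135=-20*r^3 - 104*r^2 - 96*r + 3*t^3 + t^2*(12 - r) + t*(-24*r^2 - 92*r - 96)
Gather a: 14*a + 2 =14*a + 2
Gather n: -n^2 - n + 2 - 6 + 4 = -n^2 - n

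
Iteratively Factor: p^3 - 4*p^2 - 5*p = (p + 1)*(p^2 - 5*p) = (p - 5)*(p + 1)*(p)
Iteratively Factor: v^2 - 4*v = (v)*(v - 4)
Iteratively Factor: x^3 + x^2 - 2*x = (x + 2)*(x^2 - x) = (x - 1)*(x + 2)*(x)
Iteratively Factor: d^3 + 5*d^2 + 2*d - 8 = (d + 2)*(d^2 + 3*d - 4) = (d + 2)*(d + 4)*(d - 1)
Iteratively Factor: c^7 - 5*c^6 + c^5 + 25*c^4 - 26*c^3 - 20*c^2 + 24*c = (c)*(c^6 - 5*c^5 + c^4 + 25*c^3 - 26*c^2 - 20*c + 24) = c*(c - 2)*(c^5 - 3*c^4 - 5*c^3 + 15*c^2 + 4*c - 12) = c*(c - 2)*(c + 2)*(c^4 - 5*c^3 + 5*c^2 + 5*c - 6) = c*(c - 2)*(c + 1)*(c + 2)*(c^3 - 6*c^2 + 11*c - 6) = c*(c - 2)*(c - 1)*(c + 1)*(c + 2)*(c^2 - 5*c + 6) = c*(c - 3)*(c - 2)*(c - 1)*(c + 1)*(c + 2)*(c - 2)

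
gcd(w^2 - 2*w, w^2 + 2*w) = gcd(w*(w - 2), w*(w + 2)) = w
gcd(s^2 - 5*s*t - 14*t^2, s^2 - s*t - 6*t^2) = s + 2*t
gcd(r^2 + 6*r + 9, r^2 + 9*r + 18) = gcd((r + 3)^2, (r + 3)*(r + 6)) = r + 3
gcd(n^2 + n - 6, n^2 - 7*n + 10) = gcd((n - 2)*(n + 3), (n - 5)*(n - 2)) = n - 2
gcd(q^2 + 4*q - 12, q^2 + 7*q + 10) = 1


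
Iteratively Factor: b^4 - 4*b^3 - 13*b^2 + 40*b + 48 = (b + 1)*(b^3 - 5*b^2 - 8*b + 48) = (b + 1)*(b + 3)*(b^2 - 8*b + 16) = (b - 4)*(b + 1)*(b + 3)*(b - 4)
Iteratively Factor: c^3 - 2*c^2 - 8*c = (c)*(c^2 - 2*c - 8) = c*(c + 2)*(c - 4)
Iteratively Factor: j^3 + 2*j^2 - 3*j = (j + 3)*(j^2 - j) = j*(j + 3)*(j - 1)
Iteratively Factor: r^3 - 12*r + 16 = (r - 2)*(r^2 + 2*r - 8) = (r - 2)^2*(r + 4)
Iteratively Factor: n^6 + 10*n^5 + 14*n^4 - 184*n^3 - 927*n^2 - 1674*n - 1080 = (n + 3)*(n^5 + 7*n^4 - 7*n^3 - 163*n^2 - 438*n - 360) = (n - 5)*(n + 3)*(n^4 + 12*n^3 + 53*n^2 + 102*n + 72) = (n - 5)*(n + 2)*(n + 3)*(n^3 + 10*n^2 + 33*n + 36) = (n - 5)*(n + 2)*(n + 3)*(n + 4)*(n^2 + 6*n + 9) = (n - 5)*(n + 2)*(n + 3)^2*(n + 4)*(n + 3)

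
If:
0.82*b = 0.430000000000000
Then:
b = 0.52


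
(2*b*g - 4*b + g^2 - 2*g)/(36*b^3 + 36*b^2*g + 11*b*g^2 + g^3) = (g - 2)/(18*b^2 + 9*b*g + g^2)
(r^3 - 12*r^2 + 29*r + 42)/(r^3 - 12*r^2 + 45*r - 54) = (r^2 - 6*r - 7)/(r^2 - 6*r + 9)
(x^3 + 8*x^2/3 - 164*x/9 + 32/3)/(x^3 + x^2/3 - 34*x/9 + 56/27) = 3*(3*x^2 + 10*x - 48)/(9*x^2 + 9*x - 28)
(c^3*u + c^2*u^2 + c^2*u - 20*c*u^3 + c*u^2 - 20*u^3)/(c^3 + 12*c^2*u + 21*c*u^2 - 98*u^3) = u*(c^3 + c^2*u + c^2 - 20*c*u^2 + c*u - 20*u^2)/(c^3 + 12*c^2*u + 21*c*u^2 - 98*u^3)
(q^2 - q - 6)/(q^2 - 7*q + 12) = (q + 2)/(q - 4)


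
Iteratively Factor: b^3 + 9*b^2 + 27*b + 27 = (b + 3)*(b^2 + 6*b + 9) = (b + 3)^2*(b + 3)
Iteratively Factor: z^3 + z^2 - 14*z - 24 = (z + 3)*(z^2 - 2*z - 8) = (z + 2)*(z + 3)*(z - 4)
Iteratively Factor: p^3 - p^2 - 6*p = (p)*(p^2 - p - 6) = p*(p + 2)*(p - 3)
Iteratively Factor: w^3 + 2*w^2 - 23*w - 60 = (w + 3)*(w^2 - w - 20) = (w + 3)*(w + 4)*(w - 5)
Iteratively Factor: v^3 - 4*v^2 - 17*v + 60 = (v - 3)*(v^2 - v - 20) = (v - 5)*(v - 3)*(v + 4)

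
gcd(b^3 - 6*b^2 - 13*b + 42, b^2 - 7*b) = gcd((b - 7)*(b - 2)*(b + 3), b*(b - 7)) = b - 7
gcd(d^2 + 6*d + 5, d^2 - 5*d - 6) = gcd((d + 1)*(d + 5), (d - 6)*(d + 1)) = d + 1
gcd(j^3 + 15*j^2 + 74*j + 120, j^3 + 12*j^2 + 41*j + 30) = j^2 + 11*j + 30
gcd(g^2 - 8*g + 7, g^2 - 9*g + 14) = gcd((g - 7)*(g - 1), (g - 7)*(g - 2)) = g - 7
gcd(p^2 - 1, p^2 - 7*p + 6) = p - 1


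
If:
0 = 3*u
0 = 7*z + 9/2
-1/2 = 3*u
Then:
No Solution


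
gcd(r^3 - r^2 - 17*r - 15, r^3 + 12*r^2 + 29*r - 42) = 1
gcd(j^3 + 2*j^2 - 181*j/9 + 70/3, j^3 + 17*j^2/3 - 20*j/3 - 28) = j^2 + 11*j/3 - 14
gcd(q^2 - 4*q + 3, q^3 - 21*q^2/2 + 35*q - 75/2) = q - 3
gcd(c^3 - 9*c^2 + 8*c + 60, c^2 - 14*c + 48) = c - 6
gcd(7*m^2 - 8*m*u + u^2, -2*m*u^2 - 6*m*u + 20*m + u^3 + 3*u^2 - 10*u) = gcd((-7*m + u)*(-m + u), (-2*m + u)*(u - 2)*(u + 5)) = 1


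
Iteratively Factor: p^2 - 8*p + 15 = (p - 3)*(p - 5)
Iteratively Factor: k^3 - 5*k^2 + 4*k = (k - 1)*(k^2 - 4*k) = k*(k - 1)*(k - 4)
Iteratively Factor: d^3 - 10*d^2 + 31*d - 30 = (d - 2)*(d^2 - 8*d + 15) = (d - 3)*(d - 2)*(d - 5)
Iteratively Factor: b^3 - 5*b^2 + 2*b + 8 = (b - 2)*(b^2 - 3*b - 4) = (b - 2)*(b + 1)*(b - 4)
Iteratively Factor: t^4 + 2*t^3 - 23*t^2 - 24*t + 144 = (t - 3)*(t^3 + 5*t^2 - 8*t - 48) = (t - 3)*(t + 4)*(t^2 + t - 12) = (t - 3)*(t + 4)^2*(t - 3)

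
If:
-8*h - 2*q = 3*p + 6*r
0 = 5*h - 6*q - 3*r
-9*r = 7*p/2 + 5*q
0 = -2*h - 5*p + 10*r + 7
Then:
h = -21/629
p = 441/629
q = 189/1258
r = -224/629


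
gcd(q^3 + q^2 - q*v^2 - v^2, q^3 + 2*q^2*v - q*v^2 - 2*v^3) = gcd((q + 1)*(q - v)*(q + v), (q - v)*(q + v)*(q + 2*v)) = q^2 - v^2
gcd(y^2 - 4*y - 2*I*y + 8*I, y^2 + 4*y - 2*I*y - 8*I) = y - 2*I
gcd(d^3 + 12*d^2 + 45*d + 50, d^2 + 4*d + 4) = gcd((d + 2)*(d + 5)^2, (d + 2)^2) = d + 2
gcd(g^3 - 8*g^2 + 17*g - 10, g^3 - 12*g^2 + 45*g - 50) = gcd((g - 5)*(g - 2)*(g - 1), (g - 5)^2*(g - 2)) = g^2 - 7*g + 10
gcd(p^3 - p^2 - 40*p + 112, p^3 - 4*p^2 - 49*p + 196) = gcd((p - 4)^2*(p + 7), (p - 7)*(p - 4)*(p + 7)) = p^2 + 3*p - 28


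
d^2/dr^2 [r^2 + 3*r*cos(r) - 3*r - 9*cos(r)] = -3*r*cos(r) - 6*sin(r) + 9*cos(r) + 2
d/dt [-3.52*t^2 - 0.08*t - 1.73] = -7.04*t - 0.08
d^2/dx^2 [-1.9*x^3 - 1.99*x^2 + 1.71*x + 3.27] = -11.4*x - 3.98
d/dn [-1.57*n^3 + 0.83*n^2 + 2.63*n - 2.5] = -4.71*n^2 + 1.66*n + 2.63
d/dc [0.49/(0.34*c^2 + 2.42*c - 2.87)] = (-0.3332*c - 1.1858)/(0.34*c^2 + 2.42*c - 2.87)^2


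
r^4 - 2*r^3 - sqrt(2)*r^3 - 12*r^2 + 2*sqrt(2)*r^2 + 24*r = r*(r - 2)*(r - 3*sqrt(2))*(r + 2*sqrt(2))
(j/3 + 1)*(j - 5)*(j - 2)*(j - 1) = j^4/3 - 5*j^3/3 - 7*j^2/3 + 41*j/3 - 10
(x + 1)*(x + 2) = x^2 + 3*x + 2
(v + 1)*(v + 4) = v^2 + 5*v + 4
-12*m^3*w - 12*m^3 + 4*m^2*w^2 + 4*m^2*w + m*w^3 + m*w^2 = (-2*m + w)*(6*m + w)*(m*w + m)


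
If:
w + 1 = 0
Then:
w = -1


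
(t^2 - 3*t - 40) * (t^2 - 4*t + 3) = t^4 - 7*t^3 - 25*t^2 + 151*t - 120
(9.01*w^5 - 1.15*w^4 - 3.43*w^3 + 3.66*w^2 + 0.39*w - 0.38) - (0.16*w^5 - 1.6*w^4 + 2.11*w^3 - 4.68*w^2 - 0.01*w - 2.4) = 8.85*w^5 + 0.45*w^4 - 5.54*w^3 + 8.34*w^2 + 0.4*w + 2.02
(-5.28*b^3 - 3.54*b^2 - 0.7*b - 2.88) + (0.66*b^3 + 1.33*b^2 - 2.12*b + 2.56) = -4.62*b^3 - 2.21*b^2 - 2.82*b - 0.32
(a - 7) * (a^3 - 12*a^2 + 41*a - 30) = a^4 - 19*a^3 + 125*a^2 - 317*a + 210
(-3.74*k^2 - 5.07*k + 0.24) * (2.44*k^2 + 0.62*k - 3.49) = -9.1256*k^4 - 14.6896*k^3 + 10.4948*k^2 + 17.8431*k - 0.8376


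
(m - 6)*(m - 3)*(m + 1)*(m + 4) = m^4 - 4*m^3 - 23*m^2 + 54*m + 72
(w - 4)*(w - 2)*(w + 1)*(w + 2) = w^4 - 3*w^3 - 8*w^2 + 12*w + 16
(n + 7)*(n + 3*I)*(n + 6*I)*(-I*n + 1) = -I*n^4 + 10*n^3 - 7*I*n^3 + 70*n^2 + 27*I*n^2 - 18*n + 189*I*n - 126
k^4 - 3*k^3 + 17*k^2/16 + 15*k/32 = k*(k - 5/2)*(k - 3/4)*(k + 1/4)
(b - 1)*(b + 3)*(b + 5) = b^3 + 7*b^2 + 7*b - 15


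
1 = 1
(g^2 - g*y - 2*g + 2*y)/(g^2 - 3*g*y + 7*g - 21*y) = (g^2 - g*y - 2*g + 2*y)/(g^2 - 3*g*y + 7*g - 21*y)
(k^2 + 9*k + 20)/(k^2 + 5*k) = (k + 4)/k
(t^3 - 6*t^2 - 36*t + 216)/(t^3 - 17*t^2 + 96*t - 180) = (t + 6)/(t - 5)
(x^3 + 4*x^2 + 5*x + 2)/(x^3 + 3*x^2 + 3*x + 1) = (x + 2)/(x + 1)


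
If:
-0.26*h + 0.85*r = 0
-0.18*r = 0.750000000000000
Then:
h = -13.62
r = -4.17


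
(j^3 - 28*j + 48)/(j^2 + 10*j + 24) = (j^2 - 6*j + 8)/(j + 4)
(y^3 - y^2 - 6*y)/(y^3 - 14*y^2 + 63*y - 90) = y*(y + 2)/(y^2 - 11*y + 30)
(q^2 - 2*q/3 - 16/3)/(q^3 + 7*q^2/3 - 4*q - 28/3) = (3*q - 8)/(3*q^2 + q - 14)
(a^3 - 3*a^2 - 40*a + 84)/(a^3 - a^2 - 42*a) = (a - 2)/a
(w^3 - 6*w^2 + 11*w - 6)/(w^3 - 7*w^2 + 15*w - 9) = (w - 2)/(w - 3)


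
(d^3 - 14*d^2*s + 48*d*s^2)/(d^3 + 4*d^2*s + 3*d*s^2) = (d^2 - 14*d*s + 48*s^2)/(d^2 + 4*d*s + 3*s^2)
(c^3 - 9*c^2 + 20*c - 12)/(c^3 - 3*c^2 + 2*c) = (c - 6)/c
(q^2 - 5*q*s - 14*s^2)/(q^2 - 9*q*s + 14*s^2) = (q + 2*s)/(q - 2*s)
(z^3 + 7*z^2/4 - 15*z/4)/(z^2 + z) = (4*z^2 + 7*z - 15)/(4*(z + 1))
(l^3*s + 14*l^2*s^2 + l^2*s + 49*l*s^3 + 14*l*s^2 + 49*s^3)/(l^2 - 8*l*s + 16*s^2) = s*(l^3 + 14*l^2*s + l^2 + 49*l*s^2 + 14*l*s + 49*s^2)/(l^2 - 8*l*s + 16*s^2)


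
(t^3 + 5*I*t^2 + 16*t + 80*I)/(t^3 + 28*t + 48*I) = (t^2 + I*t + 20)/(t^2 - 4*I*t + 12)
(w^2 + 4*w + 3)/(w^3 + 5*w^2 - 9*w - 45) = (w + 1)/(w^2 + 2*w - 15)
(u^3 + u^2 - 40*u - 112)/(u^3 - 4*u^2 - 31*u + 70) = (u^2 + 8*u + 16)/(u^2 + 3*u - 10)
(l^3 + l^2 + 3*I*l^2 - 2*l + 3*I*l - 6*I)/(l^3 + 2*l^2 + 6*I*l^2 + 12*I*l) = (l^2 + l*(-1 + 3*I) - 3*I)/(l*(l + 6*I))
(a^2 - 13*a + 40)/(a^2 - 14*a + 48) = (a - 5)/(a - 6)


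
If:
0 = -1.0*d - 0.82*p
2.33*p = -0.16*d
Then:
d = 0.00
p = 0.00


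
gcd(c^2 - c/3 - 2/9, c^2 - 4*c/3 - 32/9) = 1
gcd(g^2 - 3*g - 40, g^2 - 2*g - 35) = g + 5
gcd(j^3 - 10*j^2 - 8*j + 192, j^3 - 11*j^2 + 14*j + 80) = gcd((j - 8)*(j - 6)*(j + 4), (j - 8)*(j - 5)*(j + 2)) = j - 8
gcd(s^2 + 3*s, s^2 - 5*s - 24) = s + 3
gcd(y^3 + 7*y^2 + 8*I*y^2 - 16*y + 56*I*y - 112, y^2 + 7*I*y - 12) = y + 4*I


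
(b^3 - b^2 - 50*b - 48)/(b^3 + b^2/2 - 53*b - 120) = 2*(b + 1)/(2*b + 5)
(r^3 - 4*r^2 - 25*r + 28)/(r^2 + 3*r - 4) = r - 7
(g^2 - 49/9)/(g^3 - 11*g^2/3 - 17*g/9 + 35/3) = (3*g + 7)/(3*g^2 - 4*g - 15)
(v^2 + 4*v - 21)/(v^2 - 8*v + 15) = (v + 7)/(v - 5)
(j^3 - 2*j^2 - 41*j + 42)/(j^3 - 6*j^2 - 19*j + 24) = (j^2 - j - 42)/(j^2 - 5*j - 24)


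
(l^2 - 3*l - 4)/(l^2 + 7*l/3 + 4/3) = 3*(l - 4)/(3*l + 4)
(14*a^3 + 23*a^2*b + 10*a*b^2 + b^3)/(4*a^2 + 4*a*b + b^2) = (7*a^2 + 8*a*b + b^2)/(2*a + b)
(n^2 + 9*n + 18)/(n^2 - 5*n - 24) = (n + 6)/(n - 8)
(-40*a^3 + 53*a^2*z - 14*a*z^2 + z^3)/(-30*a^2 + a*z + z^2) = (8*a^2 - 9*a*z + z^2)/(6*a + z)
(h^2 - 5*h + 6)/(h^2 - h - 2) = (h - 3)/(h + 1)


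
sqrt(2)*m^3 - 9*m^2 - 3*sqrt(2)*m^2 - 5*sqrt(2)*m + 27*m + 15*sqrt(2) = (m - 3)*(m - 5*sqrt(2))*(sqrt(2)*m + 1)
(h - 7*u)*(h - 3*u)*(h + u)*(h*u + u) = h^4*u - 9*h^3*u^2 + h^3*u + 11*h^2*u^3 - 9*h^2*u^2 + 21*h*u^4 + 11*h*u^3 + 21*u^4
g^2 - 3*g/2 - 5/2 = (g - 5/2)*(g + 1)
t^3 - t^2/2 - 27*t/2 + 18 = (t - 3)*(t - 3/2)*(t + 4)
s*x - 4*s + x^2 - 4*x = (s + x)*(x - 4)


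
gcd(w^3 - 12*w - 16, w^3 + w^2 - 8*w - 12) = w^2 + 4*w + 4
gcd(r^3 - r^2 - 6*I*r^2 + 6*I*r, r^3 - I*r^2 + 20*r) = r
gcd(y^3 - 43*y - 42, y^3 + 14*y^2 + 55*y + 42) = y^2 + 7*y + 6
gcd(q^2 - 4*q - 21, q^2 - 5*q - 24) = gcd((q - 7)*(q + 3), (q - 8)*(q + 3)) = q + 3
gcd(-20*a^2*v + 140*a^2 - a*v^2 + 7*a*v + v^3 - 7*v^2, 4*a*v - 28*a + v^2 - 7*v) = 4*a*v - 28*a + v^2 - 7*v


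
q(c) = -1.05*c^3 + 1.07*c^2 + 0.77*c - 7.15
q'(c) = -3.15*c^2 + 2.14*c + 0.77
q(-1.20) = -4.72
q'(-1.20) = -6.33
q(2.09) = -10.45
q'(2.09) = -8.52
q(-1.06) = -5.51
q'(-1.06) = -5.04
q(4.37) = -70.98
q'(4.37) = -50.03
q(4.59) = -82.61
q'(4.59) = -55.77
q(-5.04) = 150.57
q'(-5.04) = -90.03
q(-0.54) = -7.09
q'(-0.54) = -1.30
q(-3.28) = 38.89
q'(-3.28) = -40.14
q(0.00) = -7.15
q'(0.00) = 0.77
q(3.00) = -23.56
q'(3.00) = -21.16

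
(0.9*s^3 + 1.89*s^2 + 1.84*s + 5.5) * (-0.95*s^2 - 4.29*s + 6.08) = -0.855*s^5 - 5.6565*s^4 - 4.3841*s^3 - 1.6274*s^2 - 12.4078*s + 33.44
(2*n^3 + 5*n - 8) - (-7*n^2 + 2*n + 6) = 2*n^3 + 7*n^2 + 3*n - 14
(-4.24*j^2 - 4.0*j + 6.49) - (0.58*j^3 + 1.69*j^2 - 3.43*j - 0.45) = -0.58*j^3 - 5.93*j^2 - 0.57*j + 6.94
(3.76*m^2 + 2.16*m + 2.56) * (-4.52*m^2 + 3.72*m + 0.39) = -16.9952*m^4 + 4.224*m^3 - 2.0696*m^2 + 10.3656*m + 0.9984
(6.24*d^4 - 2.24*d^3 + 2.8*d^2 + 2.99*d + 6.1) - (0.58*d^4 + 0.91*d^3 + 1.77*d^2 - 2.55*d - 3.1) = 5.66*d^4 - 3.15*d^3 + 1.03*d^2 + 5.54*d + 9.2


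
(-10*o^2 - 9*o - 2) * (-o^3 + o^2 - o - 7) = 10*o^5 - o^4 + 3*o^3 + 77*o^2 + 65*o + 14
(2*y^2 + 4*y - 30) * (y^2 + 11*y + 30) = 2*y^4 + 26*y^3 + 74*y^2 - 210*y - 900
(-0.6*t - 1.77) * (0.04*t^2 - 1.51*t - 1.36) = -0.024*t^3 + 0.8352*t^2 + 3.4887*t + 2.4072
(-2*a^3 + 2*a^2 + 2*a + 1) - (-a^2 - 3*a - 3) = -2*a^3 + 3*a^2 + 5*a + 4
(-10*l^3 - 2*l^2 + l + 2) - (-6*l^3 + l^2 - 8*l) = -4*l^3 - 3*l^2 + 9*l + 2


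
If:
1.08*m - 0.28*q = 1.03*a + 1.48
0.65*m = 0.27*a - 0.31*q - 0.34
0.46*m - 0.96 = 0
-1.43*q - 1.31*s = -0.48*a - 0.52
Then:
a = 1.81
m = 2.09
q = -3.90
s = 5.31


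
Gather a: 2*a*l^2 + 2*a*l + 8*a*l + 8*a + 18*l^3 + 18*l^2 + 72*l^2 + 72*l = a*(2*l^2 + 10*l + 8) + 18*l^3 + 90*l^2 + 72*l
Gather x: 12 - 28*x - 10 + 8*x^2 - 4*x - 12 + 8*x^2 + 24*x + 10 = 16*x^2 - 8*x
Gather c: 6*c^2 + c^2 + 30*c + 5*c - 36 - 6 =7*c^2 + 35*c - 42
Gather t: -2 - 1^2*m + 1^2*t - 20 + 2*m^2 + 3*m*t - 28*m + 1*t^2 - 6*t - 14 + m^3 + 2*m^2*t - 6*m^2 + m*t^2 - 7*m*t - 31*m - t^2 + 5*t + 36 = m^3 - 4*m^2 + m*t^2 - 60*m + t*(2*m^2 - 4*m)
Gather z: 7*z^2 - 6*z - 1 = 7*z^2 - 6*z - 1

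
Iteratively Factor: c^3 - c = (c)*(c^2 - 1) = c*(c + 1)*(c - 1)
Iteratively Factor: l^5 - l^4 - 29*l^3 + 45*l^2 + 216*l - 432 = (l - 3)*(l^4 + 2*l^3 - 23*l^2 - 24*l + 144) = (l - 3)*(l + 4)*(l^3 - 2*l^2 - 15*l + 36) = (l - 3)^2*(l + 4)*(l^2 + l - 12) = (l - 3)^3*(l + 4)*(l + 4)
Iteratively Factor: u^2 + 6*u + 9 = (u + 3)*(u + 3)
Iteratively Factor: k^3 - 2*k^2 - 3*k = (k - 3)*(k^2 + k) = (k - 3)*(k + 1)*(k)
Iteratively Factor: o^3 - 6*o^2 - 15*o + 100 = (o - 5)*(o^2 - o - 20) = (o - 5)^2*(o + 4)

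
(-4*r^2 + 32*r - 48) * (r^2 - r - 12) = -4*r^4 + 36*r^3 - 32*r^2 - 336*r + 576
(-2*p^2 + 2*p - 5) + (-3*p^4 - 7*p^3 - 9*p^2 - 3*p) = -3*p^4 - 7*p^3 - 11*p^2 - p - 5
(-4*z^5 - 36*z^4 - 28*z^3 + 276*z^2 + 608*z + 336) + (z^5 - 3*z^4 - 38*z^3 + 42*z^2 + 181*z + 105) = -3*z^5 - 39*z^4 - 66*z^3 + 318*z^2 + 789*z + 441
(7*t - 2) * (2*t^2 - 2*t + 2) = 14*t^3 - 18*t^2 + 18*t - 4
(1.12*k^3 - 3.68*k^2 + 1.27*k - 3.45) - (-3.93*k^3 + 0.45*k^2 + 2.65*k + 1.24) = 5.05*k^3 - 4.13*k^2 - 1.38*k - 4.69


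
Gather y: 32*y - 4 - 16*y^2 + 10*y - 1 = -16*y^2 + 42*y - 5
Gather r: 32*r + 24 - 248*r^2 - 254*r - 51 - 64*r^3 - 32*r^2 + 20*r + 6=-64*r^3 - 280*r^2 - 202*r - 21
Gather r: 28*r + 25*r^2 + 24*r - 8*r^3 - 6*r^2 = -8*r^3 + 19*r^2 + 52*r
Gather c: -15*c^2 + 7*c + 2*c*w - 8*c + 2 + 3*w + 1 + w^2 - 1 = -15*c^2 + c*(2*w - 1) + w^2 + 3*w + 2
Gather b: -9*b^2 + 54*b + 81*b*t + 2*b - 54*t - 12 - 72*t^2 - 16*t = -9*b^2 + b*(81*t + 56) - 72*t^2 - 70*t - 12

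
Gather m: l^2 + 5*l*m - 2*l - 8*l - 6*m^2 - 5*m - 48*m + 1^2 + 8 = l^2 - 10*l - 6*m^2 + m*(5*l - 53) + 9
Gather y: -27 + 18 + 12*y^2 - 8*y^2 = 4*y^2 - 9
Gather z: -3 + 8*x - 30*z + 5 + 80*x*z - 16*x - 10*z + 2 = -8*x + z*(80*x - 40) + 4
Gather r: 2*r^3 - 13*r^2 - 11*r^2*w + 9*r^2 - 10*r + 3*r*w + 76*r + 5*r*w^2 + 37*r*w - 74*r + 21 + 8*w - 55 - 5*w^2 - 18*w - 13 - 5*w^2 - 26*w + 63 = 2*r^3 + r^2*(-11*w - 4) + r*(5*w^2 + 40*w - 8) - 10*w^2 - 36*w + 16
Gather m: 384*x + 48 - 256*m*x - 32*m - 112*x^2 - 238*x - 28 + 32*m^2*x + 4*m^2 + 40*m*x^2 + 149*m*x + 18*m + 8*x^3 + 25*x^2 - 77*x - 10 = m^2*(32*x + 4) + m*(40*x^2 - 107*x - 14) + 8*x^3 - 87*x^2 + 69*x + 10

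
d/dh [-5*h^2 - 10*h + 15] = -10*h - 10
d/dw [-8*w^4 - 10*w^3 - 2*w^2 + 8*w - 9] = -32*w^3 - 30*w^2 - 4*w + 8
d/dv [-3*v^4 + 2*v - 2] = 2 - 12*v^3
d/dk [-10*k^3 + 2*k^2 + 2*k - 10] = -30*k^2 + 4*k + 2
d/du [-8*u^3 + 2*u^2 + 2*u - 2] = -24*u^2 + 4*u + 2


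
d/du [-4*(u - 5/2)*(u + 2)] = 2 - 8*u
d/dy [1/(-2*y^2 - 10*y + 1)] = 2*(2*y + 5)/(2*y^2 + 10*y - 1)^2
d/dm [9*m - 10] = 9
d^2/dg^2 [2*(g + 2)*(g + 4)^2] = 12*g + 40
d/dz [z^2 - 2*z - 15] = 2*z - 2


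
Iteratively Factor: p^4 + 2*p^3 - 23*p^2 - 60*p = (p + 3)*(p^3 - p^2 - 20*p) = p*(p + 3)*(p^2 - p - 20) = p*(p - 5)*(p + 3)*(p + 4)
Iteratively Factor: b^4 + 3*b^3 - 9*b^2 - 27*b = (b + 3)*(b^3 - 9*b) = (b + 3)^2*(b^2 - 3*b) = b*(b + 3)^2*(b - 3)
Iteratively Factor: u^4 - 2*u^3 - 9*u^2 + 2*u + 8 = (u - 1)*(u^3 - u^2 - 10*u - 8) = (u - 1)*(u + 2)*(u^2 - 3*u - 4) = (u - 4)*(u - 1)*(u + 2)*(u + 1)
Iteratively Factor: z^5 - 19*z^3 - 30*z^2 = (z + 3)*(z^4 - 3*z^3 - 10*z^2) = (z - 5)*(z + 3)*(z^3 + 2*z^2) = z*(z - 5)*(z + 3)*(z^2 + 2*z) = z*(z - 5)*(z + 2)*(z + 3)*(z)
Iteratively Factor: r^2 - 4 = (r - 2)*(r + 2)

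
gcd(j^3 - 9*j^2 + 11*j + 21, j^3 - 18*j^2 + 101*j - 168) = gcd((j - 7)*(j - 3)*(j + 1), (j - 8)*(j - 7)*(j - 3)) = j^2 - 10*j + 21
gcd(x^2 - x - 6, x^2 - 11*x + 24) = x - 3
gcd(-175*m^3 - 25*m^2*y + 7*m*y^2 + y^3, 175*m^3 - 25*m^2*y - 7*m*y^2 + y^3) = -25*m^2 + y^2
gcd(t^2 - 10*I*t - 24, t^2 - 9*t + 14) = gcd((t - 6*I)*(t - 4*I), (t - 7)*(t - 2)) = 1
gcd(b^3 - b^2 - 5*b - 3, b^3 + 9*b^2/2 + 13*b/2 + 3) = b + 1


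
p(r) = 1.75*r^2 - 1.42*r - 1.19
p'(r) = 3.5*r - 1.42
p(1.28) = -0.14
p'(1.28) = 3.06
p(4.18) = 23.45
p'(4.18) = 13.21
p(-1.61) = 5.63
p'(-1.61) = -7.06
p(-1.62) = 5.70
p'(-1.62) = -7.09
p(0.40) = -1.48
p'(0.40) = -0.02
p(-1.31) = 3.67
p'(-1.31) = -6.00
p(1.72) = 1.54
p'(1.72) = 4.60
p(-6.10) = 72.59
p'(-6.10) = -22.77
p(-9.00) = 153.34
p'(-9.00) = -32.92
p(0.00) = -1.19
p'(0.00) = -1.42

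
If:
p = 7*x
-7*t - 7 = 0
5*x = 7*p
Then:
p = 0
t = -1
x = 0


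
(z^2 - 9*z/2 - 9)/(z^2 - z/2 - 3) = (z - 6)/(z - 2)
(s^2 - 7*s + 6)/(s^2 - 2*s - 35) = (-s^2 + 7*s - 6)/(-s^2 + 2*s + 35)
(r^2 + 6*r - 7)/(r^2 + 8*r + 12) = (r^2 + 6*r - 7)/(r^2 + 8*r + 12)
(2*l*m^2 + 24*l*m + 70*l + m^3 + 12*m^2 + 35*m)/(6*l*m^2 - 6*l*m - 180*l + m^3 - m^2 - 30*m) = (2*l*m + 14*l + m^2 + 7*m)/(6*l*m - 36*l + m^2 - 6*m)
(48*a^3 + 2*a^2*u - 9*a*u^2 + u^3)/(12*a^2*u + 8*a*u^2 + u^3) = (24*a^2 - 11*a*u + u^2)/(u*(6*a + u))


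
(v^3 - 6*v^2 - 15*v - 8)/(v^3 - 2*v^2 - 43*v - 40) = (v + 1)/(v + 5)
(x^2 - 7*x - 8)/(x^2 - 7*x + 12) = (x^2 - 7*x - 8)/(x^2 - 7*x + 12)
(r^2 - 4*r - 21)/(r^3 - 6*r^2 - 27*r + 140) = (r + 3)/(r^2 + r - 20)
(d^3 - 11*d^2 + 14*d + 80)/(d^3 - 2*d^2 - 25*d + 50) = (d^2 - 6*d - 16)/(d^2 + 3*d - 10)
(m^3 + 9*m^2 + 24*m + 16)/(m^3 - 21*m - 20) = (m + 4)/(m - 5)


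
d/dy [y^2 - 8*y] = 2*y - 8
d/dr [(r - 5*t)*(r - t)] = 2*r - 6*t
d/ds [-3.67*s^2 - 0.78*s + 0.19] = -7.34*s - 0.78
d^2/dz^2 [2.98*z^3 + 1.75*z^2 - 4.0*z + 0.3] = 17.88*z + 3.5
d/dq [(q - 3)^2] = 2*q - 6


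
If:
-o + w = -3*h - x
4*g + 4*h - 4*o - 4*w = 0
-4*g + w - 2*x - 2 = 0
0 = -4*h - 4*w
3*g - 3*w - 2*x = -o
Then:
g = -5/14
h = 1/7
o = -1/14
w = -1/7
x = -5/14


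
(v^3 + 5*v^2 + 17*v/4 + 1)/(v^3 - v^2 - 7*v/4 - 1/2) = (v + 4)/(v - 2)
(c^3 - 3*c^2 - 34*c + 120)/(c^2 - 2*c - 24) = (-c^3 + 3*c^2 + 34*c - 120)/(-c^2 + 2*c + 24)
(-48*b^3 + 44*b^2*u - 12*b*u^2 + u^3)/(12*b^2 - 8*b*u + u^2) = -4*b + u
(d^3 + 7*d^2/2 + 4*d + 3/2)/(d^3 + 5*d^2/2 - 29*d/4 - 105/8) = 4*(d^2 + 2*d + 1)/(4*d^2 + 4*d - 35)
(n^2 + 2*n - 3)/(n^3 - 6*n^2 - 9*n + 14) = (n + 3)/(n^2 - 5*n - 14)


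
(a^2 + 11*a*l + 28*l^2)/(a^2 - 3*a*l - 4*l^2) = (a^2 + 11*a*l + 28*l^2)/(a^2 - 3*a*l - 4*l^2)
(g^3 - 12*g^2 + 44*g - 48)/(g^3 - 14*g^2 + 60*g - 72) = (g - 4)/(g - 6)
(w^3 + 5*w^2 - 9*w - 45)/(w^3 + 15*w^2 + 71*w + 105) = (w - 3)/(w + 7)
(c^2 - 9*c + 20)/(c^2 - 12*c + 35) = (c - 4)/(c - 7)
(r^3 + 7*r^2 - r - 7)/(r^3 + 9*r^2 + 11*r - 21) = (r + 1)/(r + 3)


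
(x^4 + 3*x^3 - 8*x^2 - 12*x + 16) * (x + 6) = x^5 + 9*x^4 + 10*x^3 - 60*x^2 - 56*x + 96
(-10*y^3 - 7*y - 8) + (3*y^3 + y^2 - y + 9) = -7*y^3 + y^2 - 8*y + 1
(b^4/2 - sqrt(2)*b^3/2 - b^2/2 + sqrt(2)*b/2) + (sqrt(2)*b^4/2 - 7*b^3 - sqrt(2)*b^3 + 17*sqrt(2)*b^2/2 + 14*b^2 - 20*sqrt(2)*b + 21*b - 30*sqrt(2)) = b^4/2 + sqrt(2)*b^4/2 - 7*b^3 - 3*sqrt(2)*b^3/2 + 17*sqrt(2)*b^2/2 + 27*b^2/2 - 39*sqrt(2)*b/2 + 21*b - 30*sqrt(2)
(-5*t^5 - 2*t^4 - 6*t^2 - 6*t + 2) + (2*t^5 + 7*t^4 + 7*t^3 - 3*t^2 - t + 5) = -3*t^5 + 5*t^4 + 7*t^3 - 9*t^2 - 7*t + 7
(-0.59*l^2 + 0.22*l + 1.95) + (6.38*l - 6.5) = -0.59*l^2 + 6.6*l - 4.55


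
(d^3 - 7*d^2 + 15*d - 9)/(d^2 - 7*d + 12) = (d^2 - 4*d + 3)/(d - 4)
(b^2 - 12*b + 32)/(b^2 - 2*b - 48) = (b - 4)/(b + 6)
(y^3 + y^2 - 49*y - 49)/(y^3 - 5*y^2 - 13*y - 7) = (y + 7)/(y + 1)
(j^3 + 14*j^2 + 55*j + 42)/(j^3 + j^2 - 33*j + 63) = (j^2 + 7*j + 6)/(j^2 - 6*j + 9)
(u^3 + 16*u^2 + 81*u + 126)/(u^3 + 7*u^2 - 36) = (u + 7)/(u - 2)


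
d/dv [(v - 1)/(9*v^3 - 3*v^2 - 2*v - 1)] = (9*v^3 - 3*v^2 - 2*v + (v - 1)*(-27*v^2 + 6*v + 2) - 1)/(-9*v^3 + 3*v^2 + 2*v + 1)^2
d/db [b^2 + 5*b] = 2*b + 5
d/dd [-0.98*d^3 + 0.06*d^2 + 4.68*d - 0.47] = -2.94*d^2 + 0.12*d + 4.68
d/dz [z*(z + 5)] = 2*z + 5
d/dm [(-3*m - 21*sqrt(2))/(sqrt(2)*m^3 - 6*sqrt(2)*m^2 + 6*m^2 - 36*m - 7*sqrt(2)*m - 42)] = 3*(-sqrt(2)*m^3 - 6*m^2 + 6*sqrt(2)*m^2 + 7*sqrt(2)*m + 36*m - (m + 7*sqrt(2))*(-3*sqrt(2)*m^2 - 12*m + 12*sqrt(2)*m + 7*sqrt(2) + 36) + 42)/(-sqrt(2)*m^3 - 6*m^2 + 6*sqrt(2)*m^2 + 7*sqrt(2)*m + 36*m + 42)^2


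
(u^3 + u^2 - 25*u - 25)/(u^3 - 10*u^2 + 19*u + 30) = (u + 5)/(u - 6)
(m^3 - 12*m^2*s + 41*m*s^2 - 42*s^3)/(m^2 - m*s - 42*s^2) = (m^2 - 5*m*s + 6*s^2)/(m + 6*s)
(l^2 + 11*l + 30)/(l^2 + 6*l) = (l + 5)/l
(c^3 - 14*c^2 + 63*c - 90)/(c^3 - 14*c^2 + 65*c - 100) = (c^2 - 9*c + 18)/(c^2 - 9*c + 20)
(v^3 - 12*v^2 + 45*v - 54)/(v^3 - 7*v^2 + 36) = (v - 3)/(v + 2)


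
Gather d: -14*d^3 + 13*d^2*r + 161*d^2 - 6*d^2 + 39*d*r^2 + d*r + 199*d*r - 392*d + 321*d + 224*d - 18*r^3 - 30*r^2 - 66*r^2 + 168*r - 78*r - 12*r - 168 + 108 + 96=-14*d^3 + d^2*(13*r + 155) + d*(39*r^2 + 200*r + 153) - 18*r^3 - 96*r^2 + 78*r + 36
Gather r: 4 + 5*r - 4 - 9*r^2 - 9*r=-9*r^2 - 4*r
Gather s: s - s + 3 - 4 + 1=0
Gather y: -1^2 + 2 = 1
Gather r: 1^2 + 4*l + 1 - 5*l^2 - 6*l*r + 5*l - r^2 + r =-5*l^2 + 9*l - r^2 + r*(1 - 6*l) + 2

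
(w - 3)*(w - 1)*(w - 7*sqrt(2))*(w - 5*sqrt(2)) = w^4 - 12*sqrt(2)*w^3 - 4*w^3 + 48*sqrt(2)*w^2 + 73*w^2 - 280*w - 36*sqrt(2)*w + 210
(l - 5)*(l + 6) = l^2 + l - 30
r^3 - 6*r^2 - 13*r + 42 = (r - 7)*(r - 2)*(r + 3)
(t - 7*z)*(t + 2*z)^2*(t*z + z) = t^4*z - 3*t^3*z^2 + t^3*z - 24*t^2*z^3 - 3*t^2*z^2 - 28*t*z^4 - 24*t*z^3 - 28*z^4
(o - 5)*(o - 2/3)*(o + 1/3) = o^3 - 16*o^2/3 + 13*o/9 + 10/9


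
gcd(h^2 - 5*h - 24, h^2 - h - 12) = h + 3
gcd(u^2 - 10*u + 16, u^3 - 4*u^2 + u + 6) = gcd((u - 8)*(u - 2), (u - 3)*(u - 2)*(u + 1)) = u - 2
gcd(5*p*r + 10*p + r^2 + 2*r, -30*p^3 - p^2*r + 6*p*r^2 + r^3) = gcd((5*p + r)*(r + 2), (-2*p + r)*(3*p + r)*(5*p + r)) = 5*p + r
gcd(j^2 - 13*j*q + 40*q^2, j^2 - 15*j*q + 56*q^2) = -j + 8*q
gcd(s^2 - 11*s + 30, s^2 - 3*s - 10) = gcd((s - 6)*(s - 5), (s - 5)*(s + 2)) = s - 5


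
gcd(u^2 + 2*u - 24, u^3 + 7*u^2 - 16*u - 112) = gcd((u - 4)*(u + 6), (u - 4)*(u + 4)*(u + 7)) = u - 4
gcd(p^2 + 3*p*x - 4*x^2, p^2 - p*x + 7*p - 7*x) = -p + x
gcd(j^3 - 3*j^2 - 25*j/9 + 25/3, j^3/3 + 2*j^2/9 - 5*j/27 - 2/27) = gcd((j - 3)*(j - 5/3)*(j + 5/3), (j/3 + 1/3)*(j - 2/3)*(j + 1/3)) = 1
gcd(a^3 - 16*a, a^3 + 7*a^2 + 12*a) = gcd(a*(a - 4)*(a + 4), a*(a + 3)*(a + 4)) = a^2 + 4*a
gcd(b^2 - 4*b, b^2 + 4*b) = b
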